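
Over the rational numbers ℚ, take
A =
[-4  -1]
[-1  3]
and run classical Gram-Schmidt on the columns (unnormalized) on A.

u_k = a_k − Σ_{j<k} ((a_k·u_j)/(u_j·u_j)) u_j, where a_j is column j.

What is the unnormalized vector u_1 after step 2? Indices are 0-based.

Step 1: u_0 = a_0 = (-4, -1).
Step 2: u_1 = a_1 − (1/17)·u_0 = (-13/17, 52/17).

u_1 = (-13/17, 52/17)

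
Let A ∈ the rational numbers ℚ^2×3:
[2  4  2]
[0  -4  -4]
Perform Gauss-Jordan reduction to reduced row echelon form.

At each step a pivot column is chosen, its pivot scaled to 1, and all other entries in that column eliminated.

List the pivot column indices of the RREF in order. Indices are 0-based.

[1] R0 /= 2  ⇒  (1, 2, 1)
[2] R1 /= -4  ⇒  (0, 1, 1)
     R0 -= 2·R1  ⇒  (1, 0, -1)

pivot columns: 0, 1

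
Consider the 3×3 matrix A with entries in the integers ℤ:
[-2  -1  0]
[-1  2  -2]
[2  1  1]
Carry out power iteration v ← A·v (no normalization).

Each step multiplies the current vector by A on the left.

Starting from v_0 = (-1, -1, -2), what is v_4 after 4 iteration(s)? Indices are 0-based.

v_4 = (-37, 51, 36)

v_0 = (-1, -1, -2).
v_1 = A·v_0 = (3, 3, -5).
v_2 = A·v_1 = (-9, 13, 4).
v_3 = A·v_2 = (5, 27, -1).
v_4 = A·v_3 = (-37, 51, 36).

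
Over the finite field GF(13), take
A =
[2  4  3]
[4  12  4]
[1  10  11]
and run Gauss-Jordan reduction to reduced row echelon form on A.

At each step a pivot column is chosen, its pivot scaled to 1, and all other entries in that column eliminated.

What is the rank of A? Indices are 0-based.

rank = 3

[1] R0 /= 2  ⇒  (1, 2, 8)
     R1 -= 4·R0  ⇒  (0, 4, 11)
     R2 -= 1·R0  ⇒  (0, 8, 3)
[2] R1 /= 4  ⇒  (0, 1, 6)
     R0 -= 2·R1  ⇒  (1, 0, 9)
     R2 -= 8·R1  ⇒  (0, 0, 7)
[3] R2 /= 7  ⇒  (0, 0, 1)
     R0 -= 9·R2  ⇒  (1, 0, 0)
     R1 -= 6·R2  ⇒  (0, 1, 0)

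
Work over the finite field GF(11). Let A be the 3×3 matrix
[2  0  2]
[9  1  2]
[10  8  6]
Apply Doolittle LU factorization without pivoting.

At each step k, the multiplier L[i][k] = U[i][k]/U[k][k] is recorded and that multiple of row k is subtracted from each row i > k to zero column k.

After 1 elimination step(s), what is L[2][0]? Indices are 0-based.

L[2][0] = 5

[col 0] pivot 2
  R1 -= 10*R0 → (0, 1, 4)  (L[1][0] := 10)
  R2 -= 5*R0 → (0, 8, 7)  (L[2][0] := 5)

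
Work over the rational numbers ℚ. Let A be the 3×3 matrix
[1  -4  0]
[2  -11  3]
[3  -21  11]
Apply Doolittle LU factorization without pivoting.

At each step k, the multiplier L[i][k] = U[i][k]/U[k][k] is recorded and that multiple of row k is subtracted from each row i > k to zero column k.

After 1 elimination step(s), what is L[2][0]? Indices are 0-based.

[col 0] pivot 1
  R1 -= 2*R0 → (0, -3, 3)  (L[1][0] := 2)
  R2 -= 3*R0 → (0, -9, 11)  (L[2][0] := 3)

L[2][0] = 3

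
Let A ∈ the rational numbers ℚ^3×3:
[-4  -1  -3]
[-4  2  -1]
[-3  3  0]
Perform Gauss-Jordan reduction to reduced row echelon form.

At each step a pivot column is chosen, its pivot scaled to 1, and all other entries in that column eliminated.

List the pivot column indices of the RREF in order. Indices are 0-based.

pivot columns: 0, 1, 2

pivot(0,0)=-4: scale R0 → (1, 1/4, 3/4)
  clear (1,0): R1 −= (-4)R0 → (0, 3, 2)
  clear (2,0): R2 −= (-3)R0 → (0, 15/4, 9/4)
pivot(1,1)=3: scale R1 → (0, 1, 2/3)
  clear (0,1): R0 −= (1/4)R1 → (1, 0, 7/12)
  clear (2,1): R2 −= (15/4)R1 → (0, 0, -1/4)
pivot(2,2)=-1/4: scale R2 → (0, 0, 1)
  clear (0,2): R0 −= (7/12)R2 → (1, 0, 0)
  clear (1,2): R1 −= (2/3)R2 → (0, 1, 0)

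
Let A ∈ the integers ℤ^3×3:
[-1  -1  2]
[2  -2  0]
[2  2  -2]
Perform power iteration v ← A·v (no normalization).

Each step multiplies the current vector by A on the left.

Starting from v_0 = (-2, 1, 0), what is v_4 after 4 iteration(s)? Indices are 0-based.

v_0 = (-2, 1, 0).
v_1 = A·v_0 = (1, -6, -2).
v_2 = A·v_1 = (1, 14, -6).
v_3 = A·v_2 = (-27, -26, 42).
v_4 = A·v_3 = (137, -2, -190).

v_4 = (137, -2, -190)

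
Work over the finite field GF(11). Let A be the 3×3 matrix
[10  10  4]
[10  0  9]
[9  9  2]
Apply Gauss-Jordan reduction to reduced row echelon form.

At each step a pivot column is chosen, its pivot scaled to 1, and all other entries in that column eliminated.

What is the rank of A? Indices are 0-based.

pivot(0,0)=10: scale R0 → (1, 1, 7)
  clear (1,0): R1 −= (10)R0 → (0, 1, 5)
  clear (2,0): R2 −= (9)R0 → (0, 0, 5)
pivot(1,1)=1: scale R1 → (0, 1, 5)
  clear (0,1): R0 −= (1)R1 → (1, 0, 2)
pivot(2,2)=5: scale R2 → (0, 0, 1)
  clear (0,2): R0 −= (2)R2 → (1, 0, 0)
  clear (1,2): R1 −= (5)R2 → (0, 1, 0)

rank = 3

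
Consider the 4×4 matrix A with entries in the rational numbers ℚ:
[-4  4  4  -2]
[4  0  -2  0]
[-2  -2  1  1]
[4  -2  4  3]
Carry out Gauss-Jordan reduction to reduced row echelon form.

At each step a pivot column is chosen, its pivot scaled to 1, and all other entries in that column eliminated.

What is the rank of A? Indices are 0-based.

rank = 4

step 1: normalize row 0 (÷-4) = (1, -1, -1, 1/2)
  row 1: subtract 4×row0 = (0, 4, 2, -2)
  row 2: subtract -2×row0 = (0, -4, -1, 2)
  row 3: subtract 4×row0 = (0, 2, 8, 1)
step 2: normalize row 1 (÷4) = (0, 1, 1/2, -1/2)
  row 0: subtract -1×row1 = (1, 0, -1/2, 0)
  row 2: subtract -4×row1 = (0, 0, 1, 0)
  row 3: subtract 2×row1 = (0, 0, 7, 2)
step 3: normalize row 2 (÷1) = (0, 0, 1, 0)
  row 0: subtract -1/2×row2 = (1, 0, 0, 0)
  row 1: subtract 1/2×row2 = (0, 1, 0, -1/2)
  row 3: subtract 7×row2 = (0, 0, 0, 2)
step 4: normalize row 3 (÷2) = (0, 0, 0, 1)
  row 1: subtract -1/2×row3 = (0, 1, 0, 0)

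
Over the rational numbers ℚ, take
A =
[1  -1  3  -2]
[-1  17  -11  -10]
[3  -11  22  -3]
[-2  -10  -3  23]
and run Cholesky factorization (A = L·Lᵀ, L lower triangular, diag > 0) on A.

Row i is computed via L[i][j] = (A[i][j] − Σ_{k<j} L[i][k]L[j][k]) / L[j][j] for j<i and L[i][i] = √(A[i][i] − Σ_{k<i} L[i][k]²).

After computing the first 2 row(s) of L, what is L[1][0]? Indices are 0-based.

Step 1: L[0][0] = √(1) = 1.
  L[1][0] = (-1) / L[0][0] = -1.
Step 2: L[1][1] = √(16) = 4.

L[1][0] = -1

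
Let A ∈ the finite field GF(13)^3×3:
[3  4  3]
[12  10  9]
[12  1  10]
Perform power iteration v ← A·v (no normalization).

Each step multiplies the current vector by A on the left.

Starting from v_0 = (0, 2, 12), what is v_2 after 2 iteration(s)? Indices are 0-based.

v_0 = (0, 2, 12).
v_1 = A·v_0 = (5, 11, 5).
v_2 = A·v_1 = (9, 7, 4).

v_2 = (9, 7, 4)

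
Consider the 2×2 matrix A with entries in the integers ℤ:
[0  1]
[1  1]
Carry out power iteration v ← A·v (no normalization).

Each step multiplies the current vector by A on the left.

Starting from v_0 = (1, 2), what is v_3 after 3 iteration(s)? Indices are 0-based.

v_0 = (1, 2).
v_1 = A·v_0 = (2, 3).
v_2 = A·v_1 = (3, 5).
v_3 = A·v_2 = (5, 8).

v_3 = (5, 8)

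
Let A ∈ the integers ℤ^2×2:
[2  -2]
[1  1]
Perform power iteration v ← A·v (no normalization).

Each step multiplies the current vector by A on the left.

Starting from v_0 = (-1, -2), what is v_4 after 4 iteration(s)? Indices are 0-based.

v_0 = (-1, -2).
v_1 = A·v_0 = (2, -3).
v_2 = A·v_1 = (10, -1).
v_3 = A·v_2 = (22, 9).
v_4 = A·v_3 = (26, 31).

v_4 = (26, 31)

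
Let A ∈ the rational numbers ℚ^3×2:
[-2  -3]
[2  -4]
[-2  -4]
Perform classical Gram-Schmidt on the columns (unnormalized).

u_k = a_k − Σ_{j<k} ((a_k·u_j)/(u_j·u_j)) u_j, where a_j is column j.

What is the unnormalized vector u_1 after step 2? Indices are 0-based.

u_1 = (-2, -5, -3)

Step 1: u_0 = a_0 = (-2, 2, -2).
Step 2: u_1 = a_1 − (1/2)·u_0 = (-2, -5, -3).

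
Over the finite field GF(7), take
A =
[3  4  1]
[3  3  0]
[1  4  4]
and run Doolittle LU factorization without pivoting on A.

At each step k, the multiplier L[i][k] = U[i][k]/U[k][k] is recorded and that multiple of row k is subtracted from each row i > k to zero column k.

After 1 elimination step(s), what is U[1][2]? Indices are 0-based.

k=0: U[0][0]=3
  eliminate (1,0): mult=1, new row 1: (0, 6, 6); set L[1][0]=1
  eliminate (2,0): mult=5, new row 2: (0, 5, 6); set L[2][0]=5

U[1][2] = 6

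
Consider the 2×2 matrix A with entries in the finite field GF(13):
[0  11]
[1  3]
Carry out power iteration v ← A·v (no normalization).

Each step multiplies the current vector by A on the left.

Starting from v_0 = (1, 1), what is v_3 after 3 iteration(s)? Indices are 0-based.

v_0 = (1, 1).
v_1 = A·v_0 = (11, 4).
v_2 = A·v_1 = (5, 10).
v_3 = A·v_2 = (6, 9).

v_3 = (6, 9)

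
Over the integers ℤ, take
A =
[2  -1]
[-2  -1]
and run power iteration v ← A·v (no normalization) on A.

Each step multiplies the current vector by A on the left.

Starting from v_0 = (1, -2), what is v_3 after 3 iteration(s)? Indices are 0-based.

v_3 = (24, -8)

v_0 = (1, -2).
v_1 = A·v_0 = (4, 0).
v_2 = A·v_1 = (8, -8).
v_3 = A·v_2 = (24, -8).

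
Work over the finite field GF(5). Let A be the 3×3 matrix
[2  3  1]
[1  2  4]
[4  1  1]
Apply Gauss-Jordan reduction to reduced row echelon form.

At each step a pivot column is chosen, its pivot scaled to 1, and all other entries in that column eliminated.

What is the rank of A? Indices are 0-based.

step 1: normalize row 0 (÷2) = (1, 4, 3)
  row 1: subtract 1×row0 = (0, 3, 1)
  row 2: subtract 4×row0 = (0, 0, 4)
step 2: normalize row 1 (÷3) = (0, 1, 2)
  row 0: subtract 4×row1 = (1, 0, 0)
step 3: normalize row 2 (÷4) = (0, 0, 1)
  row 1: subtract 2×row2 = (0, 1, 0)

rank = 3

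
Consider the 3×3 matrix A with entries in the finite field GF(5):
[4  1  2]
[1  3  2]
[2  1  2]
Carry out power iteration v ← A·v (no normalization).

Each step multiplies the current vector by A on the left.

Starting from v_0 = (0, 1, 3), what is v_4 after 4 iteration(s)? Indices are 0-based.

v_4 = (1, 1, 4)

v_0 = (0, 1, 3).
v_1 = A·v_0 = (2, 4, 2).
v_2 = A·v_1 = (1, 3, 2).
v_3 = A·v_2 = (1, 4, 4).
v_4 = A·v_3 = (1, 1, 4).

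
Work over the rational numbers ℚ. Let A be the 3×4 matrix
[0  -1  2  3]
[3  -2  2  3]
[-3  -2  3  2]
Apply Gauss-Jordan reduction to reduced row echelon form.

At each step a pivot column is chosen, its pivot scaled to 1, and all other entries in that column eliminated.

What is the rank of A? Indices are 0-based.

rank = 3

step 1: exchange rows 0,1
step 1: normalize row 0 (÷3) = (1, -2/3, 2/3, 1)
  row 2: subtract -3×row0 = (0, -4, 5, 5)
step 2: normalize row 1 (÷-1) = (0, 1, -2, -3)
  row 0: subtract -2/3×row1 = (1, 0, -2/3, -1)
  row 2: subtract -4×row1 = (0, 0, -3, -7)
step 3: normalize row 2 (÷-3) = (0, 0, 1, 7/3)
  row 0: subtract -2/3×row2 = (1, 0, 0, 5/9)
  row 1: subtract -2×row2 = (0, 1, 0, 5/3)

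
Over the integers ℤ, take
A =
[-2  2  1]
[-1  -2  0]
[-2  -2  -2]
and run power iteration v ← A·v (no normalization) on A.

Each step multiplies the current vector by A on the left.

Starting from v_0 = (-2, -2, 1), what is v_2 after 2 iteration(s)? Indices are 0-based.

v_0 = (-2, -2, 1).
v_1 = A·v_0 = (1, 6, 6).
v_2 = A·v_1 = (16, -13, -26).

v_2 = (16, -13, -26)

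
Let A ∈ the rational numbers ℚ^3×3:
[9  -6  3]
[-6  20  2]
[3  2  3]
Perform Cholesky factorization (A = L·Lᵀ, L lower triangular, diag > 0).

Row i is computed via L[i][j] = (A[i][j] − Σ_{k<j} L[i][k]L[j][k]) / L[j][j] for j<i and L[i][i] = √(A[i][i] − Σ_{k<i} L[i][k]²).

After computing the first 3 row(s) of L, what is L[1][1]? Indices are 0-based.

Step 1: L[0][0] = √(9) = 3.
  L[1][0] = (-6) / L[0][0] = -2.
Step 2: L[1][1] = √(16) = 4.
  L[2][0] = (3) / L[0][0] = 1.
  L[2][1] = (4) / L[1][1] = 1.
Step 3: L[2][2] = √(1) = 1.

L[1][1] = 4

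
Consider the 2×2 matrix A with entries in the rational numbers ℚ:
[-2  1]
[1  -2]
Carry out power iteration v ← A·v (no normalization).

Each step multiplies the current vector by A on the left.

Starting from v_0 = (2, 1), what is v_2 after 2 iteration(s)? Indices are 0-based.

v_2 = (6, -3)

v_0 = (2, 1).
v_1 = A·v_0 = (-3, 0).
v_2 = A·v_1 = (6, -3).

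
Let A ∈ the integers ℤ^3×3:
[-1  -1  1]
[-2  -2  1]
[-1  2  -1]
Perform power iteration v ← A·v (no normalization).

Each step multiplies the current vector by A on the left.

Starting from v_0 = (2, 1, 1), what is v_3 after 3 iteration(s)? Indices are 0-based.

v_0 = (2, 1, 1).
v_1 = A·v_0 = (-2, -5, -1).
v_2 = A·v_1 = (6, 13, -7).
v_3 = A·v_2 = (-26, -45, 27).

v_3 = (-26, -45, 27)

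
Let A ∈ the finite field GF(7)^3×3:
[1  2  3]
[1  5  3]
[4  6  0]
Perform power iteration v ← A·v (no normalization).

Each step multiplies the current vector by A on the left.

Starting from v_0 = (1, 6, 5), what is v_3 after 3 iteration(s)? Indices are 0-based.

v_3 = (4, 4, 1)

v_0 = (1, 6, 5).
v_1 = A·v_0 = (0, 4, 5).
v_2 = A·v_1 = (2, 0, 3).
v_3 = A·v_2 = (4, 4, 1).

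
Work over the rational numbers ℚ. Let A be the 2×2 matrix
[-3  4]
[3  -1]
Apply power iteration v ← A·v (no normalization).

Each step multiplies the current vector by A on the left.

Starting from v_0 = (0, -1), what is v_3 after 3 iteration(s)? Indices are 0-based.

v_3 = (-100, 61)

v_0 = (0, -1).
v_1 = A·v_0 = (-4, 1).
v_2 = A·v_1 = (16, -13).
v_3 = A·v_2 = (-100, 61).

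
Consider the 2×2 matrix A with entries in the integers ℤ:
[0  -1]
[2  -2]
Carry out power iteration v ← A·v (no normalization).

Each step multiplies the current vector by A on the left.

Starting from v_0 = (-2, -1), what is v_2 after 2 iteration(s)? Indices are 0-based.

v_2 = (2, 6)

v_0 = (-2, -1).
v_1 = A·v_0 = (1, -2).
v_2 = A·v_1 = (2, 6).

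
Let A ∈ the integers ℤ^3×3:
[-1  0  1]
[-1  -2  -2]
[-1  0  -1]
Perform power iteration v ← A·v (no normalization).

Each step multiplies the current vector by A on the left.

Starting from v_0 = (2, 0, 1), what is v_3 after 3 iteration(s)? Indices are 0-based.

v_3 = (6, -36, -2)

v_0 = (2, 0, 1).
v_1 = A·v_0 = (-1, -4, -3).
v_2 = A·v_1 = (-2, 15, 4).
v_3 = A·v_2 = (6, -36, -2).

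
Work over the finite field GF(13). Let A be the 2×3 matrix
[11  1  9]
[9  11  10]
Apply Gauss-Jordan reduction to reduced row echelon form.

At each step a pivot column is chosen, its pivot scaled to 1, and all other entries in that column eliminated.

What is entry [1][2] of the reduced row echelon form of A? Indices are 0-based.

step 1: normalize row 0 (÷11) = (1, 6, 2)
  row 1: subtract 9×row0 = (0, 9, 5)
step 2: normalize row 1 (÷9) = (0, 1, 2)
  row 0: subtract 6×row1 = (1, 0, 3)

M[1][2] = 2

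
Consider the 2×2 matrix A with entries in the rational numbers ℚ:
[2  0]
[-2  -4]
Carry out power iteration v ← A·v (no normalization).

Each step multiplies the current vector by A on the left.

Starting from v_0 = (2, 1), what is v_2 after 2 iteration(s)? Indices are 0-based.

v_0 = (2, 1).
v_1 = A·v_0 = (4, -8).
v_2 = A·v_1 = (8, 24).

v_2 = (8, 24)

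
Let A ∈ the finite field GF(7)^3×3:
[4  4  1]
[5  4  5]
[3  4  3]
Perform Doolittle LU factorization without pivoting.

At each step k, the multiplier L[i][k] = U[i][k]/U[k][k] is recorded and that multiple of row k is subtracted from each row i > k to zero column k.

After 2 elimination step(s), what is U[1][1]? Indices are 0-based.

U[1][1] = 6

Step 1: pivot at (0,0) is 4.
  row1 ← row1 − (3)·row0  ⇒  L[1][0]=3, U row1=(0, 6, 2)
  row2 ← row2 − (6)·row0  ⇒  L[2][0]=6, U row2=(0, 1, 4)
Step 2: pivot at (1,1) is 6.
  row2 ← row2 − (6)·row1  ⇒  L[2][1]=6, U row2=(0, 0, 6)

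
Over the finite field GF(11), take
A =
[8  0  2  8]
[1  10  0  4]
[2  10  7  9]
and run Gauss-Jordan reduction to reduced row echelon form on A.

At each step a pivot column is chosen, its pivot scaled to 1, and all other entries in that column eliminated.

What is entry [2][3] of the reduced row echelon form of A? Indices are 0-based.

M[2][3] = 1

step 1: normalize row 0 (÷8) = (1, 0, 3, 1)
  row 1: subtract 1×row0 = (0, 10, 8, 3)
  row 2: subtract 2×row0 = (0, 10, 1, 7)
step 2: normalize row 1 (÷10) = (0, 1, 3, 8)
  row 2: subtract 10×row1 = (0, 0, 4, 4)
step 3: normalize row 2 (÷4) = (0, 0, 1, 1)
  row 0: subtract 3×row2 = (1, 0, 0, 9)
  row 1: subtract 3×row2 = (0, 1, 0, 5)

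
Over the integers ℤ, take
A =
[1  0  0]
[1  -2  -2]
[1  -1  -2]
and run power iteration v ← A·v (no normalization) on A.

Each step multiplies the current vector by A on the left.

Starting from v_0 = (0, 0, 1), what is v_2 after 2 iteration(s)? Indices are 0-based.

v_0 = (0, 0, 1).
v_1 = A·v_0 = (0, -2, -2).
v_2 = A·v_1 = (0, 8, 6).

v_2 = (0, 8, 6)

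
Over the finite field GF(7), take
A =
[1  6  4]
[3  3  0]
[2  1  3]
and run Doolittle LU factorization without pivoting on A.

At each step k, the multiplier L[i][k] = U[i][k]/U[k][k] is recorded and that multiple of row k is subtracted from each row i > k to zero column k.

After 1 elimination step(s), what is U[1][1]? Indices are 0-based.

k=0: U[0][0]=1
  eliminate (1,0): mult=3, new row 1: (0, 6, 2); set L[1][0]=3
  eliminate (2,0): mult=2, new row 2: (0, 3, 2); set L[2][0]=2

U[1][1] = 6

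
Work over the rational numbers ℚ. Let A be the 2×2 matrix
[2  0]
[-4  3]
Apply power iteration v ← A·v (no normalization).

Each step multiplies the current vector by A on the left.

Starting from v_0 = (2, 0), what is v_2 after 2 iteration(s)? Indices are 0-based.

v_0 = (2, 0).
v_1 = A·v_0 = (4, -8).
v_2 = A·v_1 = (8, -40).

v_2 = (8, -40)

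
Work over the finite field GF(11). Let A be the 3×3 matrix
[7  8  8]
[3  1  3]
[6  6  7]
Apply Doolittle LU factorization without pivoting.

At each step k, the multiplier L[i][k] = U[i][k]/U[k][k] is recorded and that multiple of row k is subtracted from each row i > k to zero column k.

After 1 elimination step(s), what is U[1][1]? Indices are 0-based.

U[1][1] = 7

k=0: U[0][0]=7
  eliminate (1,0): mult=2, new row 1: (0, 7, 9); set L[1][0]=2
  eliminate (2,0): mult=4, new row 2: (0, 7, 8); set L[2][0]=4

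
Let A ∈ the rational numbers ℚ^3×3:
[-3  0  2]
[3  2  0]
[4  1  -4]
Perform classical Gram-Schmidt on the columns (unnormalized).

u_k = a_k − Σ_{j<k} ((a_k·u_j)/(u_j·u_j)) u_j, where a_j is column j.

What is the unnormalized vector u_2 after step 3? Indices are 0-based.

Step 1: u_0 = a_0 = (-3, 3, 4).
Step 2: u_1 = a_1 − (5/17)·u_0 = (15/17, 19/17, -3/17).
Step 3: u_2 = a_2 − (-11/17)·u_0 − (6/5)·u_1 = (-1, 3/5, -6/5).

u_2 = (-1, 3/5, -6/5)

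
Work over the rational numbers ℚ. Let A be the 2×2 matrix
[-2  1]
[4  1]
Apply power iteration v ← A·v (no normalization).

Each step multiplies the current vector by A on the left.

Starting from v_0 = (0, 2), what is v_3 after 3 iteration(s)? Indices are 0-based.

v_0 = (0, 2).
v_1 = A·v_0 = (2, 2).
v_2 = A·v_1 = (-2, 10).
v_3 = A·v_2 = (14, 2).

v_3 = (14, 2)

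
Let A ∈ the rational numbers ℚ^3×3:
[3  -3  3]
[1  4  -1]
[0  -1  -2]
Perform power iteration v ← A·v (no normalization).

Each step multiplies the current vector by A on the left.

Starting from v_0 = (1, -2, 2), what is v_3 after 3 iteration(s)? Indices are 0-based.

v_3 = (294, -23, -7)

v_0 = (1, -2, 2).
v_1 = A·v_0 = (15, -9, -2).
v_2 = A·v_1 = (66, -19, 13).
v_3 = A·v_2 = (294, -23, -7).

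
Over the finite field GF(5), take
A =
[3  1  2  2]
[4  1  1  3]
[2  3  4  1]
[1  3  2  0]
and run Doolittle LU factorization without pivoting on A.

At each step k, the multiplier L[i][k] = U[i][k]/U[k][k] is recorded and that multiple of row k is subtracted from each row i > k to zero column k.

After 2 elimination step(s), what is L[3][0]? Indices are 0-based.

L[3][0] = 2

Step 1: pivot at (0,0) is 3.
  row1 ← row1 − (3)·row0  ⇒  L[1][0]=3, U row1=(0, 3, 0, 2)
  row2 ← row2 − (4)·row0  ⇒  L[2][0]=4, U row2=(0, 4, 1, 3)
  row3 ← row3 − (2)·row0  ⇒  L[3][0]=2, U row3=(0, 1, 3, 1)
Step 2: pivot at (1,1) is 3.
  row2 ← row2 − (3)·row1  ⇒  L[2][1]=3, U row2=(0, 0, 1, 2)
  row3 ← row3 − (2)·row1  ⇒  L[3][1]=2, U row3=(0, 0, 3, 2)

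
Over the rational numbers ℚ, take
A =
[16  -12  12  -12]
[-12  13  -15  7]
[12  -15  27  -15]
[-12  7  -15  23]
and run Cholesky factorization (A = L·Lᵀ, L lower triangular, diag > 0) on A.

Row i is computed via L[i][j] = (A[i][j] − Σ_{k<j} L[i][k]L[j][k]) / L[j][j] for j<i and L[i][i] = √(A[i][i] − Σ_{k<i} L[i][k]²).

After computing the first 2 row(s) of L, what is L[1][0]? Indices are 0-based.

Step 1: L[0][0] = √(16) = 4.
  L[1][0] = (-12) / L[0][0] = -3.
Step 2: L[1][1] = √(4) = 2.

L[1][0] = -3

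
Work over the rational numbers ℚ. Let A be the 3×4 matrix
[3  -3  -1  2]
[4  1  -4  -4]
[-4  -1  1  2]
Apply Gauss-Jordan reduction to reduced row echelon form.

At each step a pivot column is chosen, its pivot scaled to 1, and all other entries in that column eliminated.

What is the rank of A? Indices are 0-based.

rank = 3

step 1: normalize row 0 (÷3) = (1, -1, -1/3, 2/3)
  row 1: subtract 4×row0 = (0, 5, -8/3, -20/3)
  row 2: subtract -4×row0 = (0, -5, -1/3, 14/3)
step 2: normalize row 1 (÷5) = (0, 1, -8/15, -4/3)
  row 0: subtract -1×row1 = (1, 0, -13/15, -2/3)
  row 2: subtract -5×row1 = (0, 0, -3, -2)
step 3: normalize row 2 (÷-3) = (0, 0, 1, 2/3)
  row 0: subtract -13/15×row2 = (1, 0, 0, -4/45)
  row 1: subtract -8/15×row2 = (0, 1, 0, -44/45)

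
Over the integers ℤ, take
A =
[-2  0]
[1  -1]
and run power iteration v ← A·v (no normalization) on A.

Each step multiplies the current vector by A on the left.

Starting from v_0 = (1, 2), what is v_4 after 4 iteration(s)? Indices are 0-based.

v_0 = (1, 2).
v_1 = A·v_0 = (-2, -1).
v_2 = A·v_1 = (4, -1).
v_3 = A·v_2 = (-8, 5).
v_4 = A·v_3 = (16, -13).

v_4 = (16, -13)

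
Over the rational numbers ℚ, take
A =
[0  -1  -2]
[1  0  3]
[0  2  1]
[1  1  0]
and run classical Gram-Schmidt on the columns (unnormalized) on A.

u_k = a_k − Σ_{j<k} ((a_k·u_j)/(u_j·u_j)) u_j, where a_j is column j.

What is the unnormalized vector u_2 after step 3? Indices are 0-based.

Step 1: u_0 = a_0 = (0, 1, 0, 1).
Step 2: u_1 = a_1 − (1/2)·u_0 = (-1, -1/2, 2, 1/2).
Step 3: u_2 = a_2 − (3/2)·u_0 − (5/11)·u_1 = (-17/11, 19/11, 1/11, -19/11).

u_2 = (-17/11, 19/11, 1/11, -19/11)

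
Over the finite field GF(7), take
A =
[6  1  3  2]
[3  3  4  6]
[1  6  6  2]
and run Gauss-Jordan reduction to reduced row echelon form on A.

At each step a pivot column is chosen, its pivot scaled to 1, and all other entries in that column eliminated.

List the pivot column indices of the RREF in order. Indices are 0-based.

[1] R0 /= 6  ⇒  (1, 6, 4, 5)
     R1 -= 3·R0  ⇒  (0, 6, 6, 5)
     R2 -= 1·R0  ⇒  (0, 0, 2, 4)
[2] R1 /= 6  ⇒  (0, 1, 1, 2)
     R0 -= 6·R1  ⇒  (1, 0, 5, 0)
[3] R2 /= 2  ⇒  (0, 0, 1, 2)
     R0 -= 5·R2  ⇒  (1, 0, 0, 4)
     R1 -= 1·R2  ⇒  (0, 1, 0, 0)

pivot columns: 0, 1, 2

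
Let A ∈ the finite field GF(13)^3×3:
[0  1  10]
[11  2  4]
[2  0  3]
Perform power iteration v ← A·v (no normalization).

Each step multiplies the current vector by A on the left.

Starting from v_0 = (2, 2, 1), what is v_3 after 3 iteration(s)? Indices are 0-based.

v_3 = (7, 4, 10)

v_0 = (2, 2, 1).
v_1 = A·v_0 = (12, 4, 7).
v_2 = A·v_1 = (9, 12, 6).
v_3 = A·v_2 = (7, 4, 10).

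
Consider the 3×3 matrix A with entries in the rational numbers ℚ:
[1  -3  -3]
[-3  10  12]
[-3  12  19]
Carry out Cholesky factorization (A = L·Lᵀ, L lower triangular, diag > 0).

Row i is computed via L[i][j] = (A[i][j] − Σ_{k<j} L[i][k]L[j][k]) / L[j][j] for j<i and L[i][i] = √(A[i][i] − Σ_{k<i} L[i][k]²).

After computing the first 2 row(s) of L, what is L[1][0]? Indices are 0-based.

L[1][0] = -3

Step 1: L[0][0] = √(1) = 1.
  L[1][0] = (-3) / L[0][0] = -3.
Step 2: L[1][1] = √(1) = 1.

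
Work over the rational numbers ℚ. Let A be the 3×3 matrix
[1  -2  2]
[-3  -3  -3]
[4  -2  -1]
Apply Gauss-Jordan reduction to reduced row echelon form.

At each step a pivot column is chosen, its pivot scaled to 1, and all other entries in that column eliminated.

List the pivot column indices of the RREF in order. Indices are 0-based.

pivot columns: 0, 1, 2

pivot(0,0)=1: scale R0 → (1, -2, 2)
  clear (1,0): R1 −= (-3)R0 → (0, -9, 3)
  clear (2,0): R2 −= (4)R0 → (0, 6, -9)
pivot(1,1)=-9: scale R1 → (0, 1, -1/3)
  clear (0,1): R0 −= (-2)R1 → (1, 0, 4/3)
  clear (2,1): R2 −= (6)R1 → (0, 0, -7)
pivot(2,2)=-7: scale R2 → (0, 0, 1)
  clear (0,2): R0 −= (4/3)R2 → (1, 0, 0)
  clear (1,2): R1 −= (-1/3)R2 → (0, 1, 0)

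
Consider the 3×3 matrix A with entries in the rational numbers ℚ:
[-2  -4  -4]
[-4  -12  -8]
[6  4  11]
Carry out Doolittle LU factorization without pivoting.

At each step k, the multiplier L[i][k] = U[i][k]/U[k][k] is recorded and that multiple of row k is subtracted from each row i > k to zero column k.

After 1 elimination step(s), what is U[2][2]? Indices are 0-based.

U[2][2] = -1

k=0: U[0][0]=-2
  eliminate (1,0): mult=2, new row 1: (0, -4, 0); set L[1][0]=2
  eliminate (2,0): mult=-3, new row 2: (0, -8, -1); set L[2][0]=-3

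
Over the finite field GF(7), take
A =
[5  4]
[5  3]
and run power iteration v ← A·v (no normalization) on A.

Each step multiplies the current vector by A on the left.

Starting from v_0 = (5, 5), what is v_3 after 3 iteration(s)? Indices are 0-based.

v_3 = (1, 6)

v_0 = (5, 5).
v_1 = A·v_0 = (3, 5).
v_2 = A·v_1 = (0, 2).
v_3 = A·v_2 = (1, 6).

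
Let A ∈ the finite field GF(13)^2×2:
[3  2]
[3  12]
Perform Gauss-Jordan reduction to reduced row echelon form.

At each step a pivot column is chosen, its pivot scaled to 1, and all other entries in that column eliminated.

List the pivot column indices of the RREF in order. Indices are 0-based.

[1] R0 /= 3  ⇒  (1, 5)
     R1 -= 3·R0  ⇒  (0, 10)
[2] R1 /= 10  ⇒  (0, 1)
     R0 -= 5·R1  ⇒  (1, 0)

pivot columns: 0, 1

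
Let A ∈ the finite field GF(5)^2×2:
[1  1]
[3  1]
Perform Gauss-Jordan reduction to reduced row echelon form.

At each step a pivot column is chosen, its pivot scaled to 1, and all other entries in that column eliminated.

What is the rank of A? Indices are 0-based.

step 1: normalize row 0 (÷1) = (1, 1)
  row 1: subtract 3×row0 = (0, 3)
step 2: normalize row 1 (÷3) = (0, 1)
  row 0: subtract 1×row1 = (1, 0)

rank = 2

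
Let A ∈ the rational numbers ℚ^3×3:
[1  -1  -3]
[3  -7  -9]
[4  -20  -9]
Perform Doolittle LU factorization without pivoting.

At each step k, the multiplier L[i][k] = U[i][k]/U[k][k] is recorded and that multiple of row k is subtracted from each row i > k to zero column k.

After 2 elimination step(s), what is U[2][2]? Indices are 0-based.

[col 0] pivot 1
  R1 -= 3*R0 → (0, -4, 0)  (L[1][0] := 3)
  R2 -= 4*R0 → (0, -16, 3)  (L[2][0] := 4)
[col 1] pivot -4
  R2 -= 4*R1 → (0, 0, 3)  (L[2][1] := 4)

U[2][2] = 3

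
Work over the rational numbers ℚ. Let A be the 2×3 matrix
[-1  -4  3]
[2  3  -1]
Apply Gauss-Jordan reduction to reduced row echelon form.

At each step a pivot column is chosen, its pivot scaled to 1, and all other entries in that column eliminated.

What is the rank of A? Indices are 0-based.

pivot(0,0)=-1: scale R0 → (1, 4, -3)
  clear (1,0): R1 −= (2)R0 → (0, -5, 5)
pivot(1,1)=-5: scale R1 → (0, 1, -1)
  clear (0,1): R0 −= (4)R1 → (1, 0, 1)

rank = 2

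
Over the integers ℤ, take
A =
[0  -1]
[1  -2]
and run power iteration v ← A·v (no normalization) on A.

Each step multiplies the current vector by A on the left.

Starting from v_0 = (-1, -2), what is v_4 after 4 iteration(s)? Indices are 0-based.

v_4 = (-5, -6)

v_0 = (-1, -2).
v_1 = A·v_0 = (2, 3).
v_2 = A·v_1 = (-3, -4).
v_3 = A·v_2 = (4, 5).
v_4 = A·v_3 = (-5, -6).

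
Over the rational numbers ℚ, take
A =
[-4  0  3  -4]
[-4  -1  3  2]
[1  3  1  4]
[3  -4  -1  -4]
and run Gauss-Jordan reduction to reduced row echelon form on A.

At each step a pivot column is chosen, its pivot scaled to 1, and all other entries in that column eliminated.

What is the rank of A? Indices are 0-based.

[1] R0 /= -4  ⇒  (1, 0, -3/4, 1)
     R1 -= -4·R0  ⇒  (0, -1, 0, 6)
     R2 -= 1·R0  ⇒  (0, 3, 7/4, 3)
     R3 -= 3·R0  ⇒  (0, -4, 5/4, -7)
[2] R1 /= -1  ⇒  (0, 1, 0, -6)
     R2 -= 3·R1  ⇒  (0, 0, 7/4, 21)
     R3 -= -4·R1  ⇒  (0, 0, 5/4, -31)
[3] R2 /= 7/4  ⇒  (0, 0, 1, 12)
     R0 -= -3/4·R2  ⇒  (1, 0, 0, 10)
     R3 -= 5/4·R2  ⇒  (0, 0, 0, -46)
[4] R3 /= -46  ⇒  (0, 0, 0, 1)
     R0 -= 10·R3  ⇒  (1, 0, 0, 0)
     R1 -= -6·R3  ⇒  (0, 1, 0, 0)
     R2 -= 12·R3  ⇒  (0, 0, 1, 0)

rank = 4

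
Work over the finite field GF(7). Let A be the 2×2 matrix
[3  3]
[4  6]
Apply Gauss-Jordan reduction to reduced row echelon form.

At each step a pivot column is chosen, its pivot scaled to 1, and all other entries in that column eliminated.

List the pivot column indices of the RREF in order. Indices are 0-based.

pivot columns: 0, 1

step 1: normalize row 0 (÷3) = (1, 1)
  row 1: subtract 4×row0 = (0, 2)
step 2: normalize row 1 (÷2) = (0, 1)
  row 0: subtract 1×row1 = (1, 0)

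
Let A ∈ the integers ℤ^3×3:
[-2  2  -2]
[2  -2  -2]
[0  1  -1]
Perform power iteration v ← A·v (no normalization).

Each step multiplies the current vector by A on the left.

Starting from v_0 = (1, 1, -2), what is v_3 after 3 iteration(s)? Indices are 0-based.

v_0 = (1, 1, -2).
v_1 = A·v_0 = (4, 4, 3).
v_2 = A·v_1 = (-6, -6, 1).
v_3 = A·v_2 = (-2, -2, -7).

v_3 = (-2, -2, -7)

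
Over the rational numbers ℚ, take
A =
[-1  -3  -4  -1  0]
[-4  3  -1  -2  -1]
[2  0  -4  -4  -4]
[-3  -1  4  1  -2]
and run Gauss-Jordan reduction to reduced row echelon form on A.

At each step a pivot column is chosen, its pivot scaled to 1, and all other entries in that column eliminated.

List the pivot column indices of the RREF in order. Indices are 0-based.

step 1: normalize row 0 (÷-1) = (1, 3, 4, 1, 0)
  row 1: subtract -4×row0 = (0, 15, 15, 2, -1)
  row 2: subtract 2×row0 = (0, -6, -12, -6, -4)
  row 3: subtract -3×row0 = (0, 8, 16, 4, -2)
step 2: normalize row 1 (÷15) = (0, 1, 1, 2/15, -1/15)
  row 0: subtract 3×row1 = (1, 0, 1, 3/5, 1/5)
  row 2: subtract -6×row1 = (0, 0, -6, -26/5, -22/5)
  row 3: subtract 8×row1 = (0, 0, 8, 44/15, -22/15)
step 3: normalize row 2 (÷-6) = (0, 0, 1, 13/15, 11/15)
  row 0: subtract 1×row2 = (1, 0, 0, -4/15, -8/15)
  row 1: subtract 1×row2 = (0, 1, 0, -11/15, -4/5)
  row 3: subtract 8×row2 = (0, 0, 0, -4, -22/3)
step 4: normalize row 3 (÷-4) = (0, 0, 0, 1, 11/6)
  row 0: subtract -4/15×row3 = (1, 0, 0, 0, -2/45)
  row 1: subtract -11/15×row3 = (0, 1, 0, 0, 49/90)
  row 2: subtract 13/15×row3 = (0, 0, 1, 0, -77/90)

pivot columns: 0, 1, 2, 3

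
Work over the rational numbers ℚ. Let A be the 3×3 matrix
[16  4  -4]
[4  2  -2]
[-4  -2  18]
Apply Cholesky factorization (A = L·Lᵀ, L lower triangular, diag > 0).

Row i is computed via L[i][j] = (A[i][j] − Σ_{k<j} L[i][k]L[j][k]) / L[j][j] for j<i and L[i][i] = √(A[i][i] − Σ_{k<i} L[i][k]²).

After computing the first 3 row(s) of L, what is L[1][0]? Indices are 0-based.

L[1][0] = 1

Step 1: L[0][0] = √(16) = 4.
  L[1][0] = (4) / L[0][0] = 1.
Step 2: L[1][1] = √(1) = 1.
  L[2][0] = (-4) / L[0][0] = -1.
  L[2][1] = (-1) / L[1][1] = -1.
Step 3: L[2][2] = √(16) = 4.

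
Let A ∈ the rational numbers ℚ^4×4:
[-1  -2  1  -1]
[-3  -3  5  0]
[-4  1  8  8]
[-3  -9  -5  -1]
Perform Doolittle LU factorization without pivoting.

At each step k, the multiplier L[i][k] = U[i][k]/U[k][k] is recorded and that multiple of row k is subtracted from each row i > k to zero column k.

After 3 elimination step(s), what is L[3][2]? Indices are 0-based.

L[3][2] = 3

k=0: U[0][0]=-1
  eliminate (1,0): mult=3, new row 1: (0, 3, 2, 3); set L[1][0]=3
  eliminate (2,0): mult=4, new row 2: (0, 9, 4, 12); set L[2][0]=4
  eliminate (3,0): mult=3, new row 3: (0, -3, -8, 2); set L[3][0]=3
k=1: U[1][1]=3
  eliminate (2,1): mult=3, new row 2: (0, 0, -2, 3); set L[2][1]=3
  eliminate (3,1): mult=-1, new row 3: (0, 0, -6, 5); set L[3][1]=-1
k=2: U[2][2]=-2
  eliminate (3,2): mult=3, new row 3: (0, 0, 0, -4); set L[3][2]=3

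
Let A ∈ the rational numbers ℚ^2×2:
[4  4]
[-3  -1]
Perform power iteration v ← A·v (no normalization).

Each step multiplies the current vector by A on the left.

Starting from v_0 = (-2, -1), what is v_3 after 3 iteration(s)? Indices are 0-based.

v_0 = (-2, -1).
v_1 = A·v_0 = (-12, 7).
v_2 = A·v_1 = (-20, 29).
v_3 = A·v_2 = (36, 31).

v_3 = (36, 31)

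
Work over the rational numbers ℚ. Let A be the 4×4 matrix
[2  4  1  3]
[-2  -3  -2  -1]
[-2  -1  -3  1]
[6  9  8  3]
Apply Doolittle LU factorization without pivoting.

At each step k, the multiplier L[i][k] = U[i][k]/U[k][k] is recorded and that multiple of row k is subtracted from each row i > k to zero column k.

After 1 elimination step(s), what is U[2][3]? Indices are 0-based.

U[2][3] = 4

k=0: U[0][0]=2
  eliminate (1,0): mult=-1, new row 1: (0, 1, -1, 2); set L[1][0]=-1
  eliminate (2,0): mult=-1, new row 2: (0, 3, -2, 4); set L[2][0]=-1
  eliminate (3,0): mult=3, new row 3: (0, -3, 5, -6); set L[3][0]=3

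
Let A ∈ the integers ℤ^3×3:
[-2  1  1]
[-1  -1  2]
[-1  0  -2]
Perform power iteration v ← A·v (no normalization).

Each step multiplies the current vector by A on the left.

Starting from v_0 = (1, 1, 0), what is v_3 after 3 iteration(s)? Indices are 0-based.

v_0 = (1, 1, 0).
v_1 = A·v_0 = (-1, -2, -1).
v_2 = A·v_1 = (-1, 1, 3).
v_3 = A·v_2 = (6, 6, -5).

v_3 = (6, 6, -5)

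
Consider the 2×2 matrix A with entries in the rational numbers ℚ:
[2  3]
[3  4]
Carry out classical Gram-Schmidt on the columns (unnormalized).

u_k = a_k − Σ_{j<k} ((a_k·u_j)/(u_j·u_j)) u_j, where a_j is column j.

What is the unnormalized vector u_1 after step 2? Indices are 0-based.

u_1 = (3/13, -2/13)

Step 1: u_0 = a_0 = (2, 3).
Step 2: u_1 = a_1 − (18/13)·u_0 = (3/13, -2/13).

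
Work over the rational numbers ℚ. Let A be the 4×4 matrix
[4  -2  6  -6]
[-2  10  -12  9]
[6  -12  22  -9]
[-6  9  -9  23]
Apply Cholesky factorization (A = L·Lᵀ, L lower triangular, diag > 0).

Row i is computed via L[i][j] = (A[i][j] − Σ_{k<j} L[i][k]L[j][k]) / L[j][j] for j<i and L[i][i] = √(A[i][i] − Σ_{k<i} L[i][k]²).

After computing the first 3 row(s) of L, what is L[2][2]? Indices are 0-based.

Step 1: L[0][0] = √(4) = 2.
  L[1][0] = (-2) / L[0][0] = -1.
Step 2: L[1][1] = √(9) = 3.
  L[2][0] = (6) / L[0][0] = 3.
  L[2][1] = (-9) / L[1][1] = -3.
Step 3: L[2][2] = √(4) = 2.

L[2][2] = 2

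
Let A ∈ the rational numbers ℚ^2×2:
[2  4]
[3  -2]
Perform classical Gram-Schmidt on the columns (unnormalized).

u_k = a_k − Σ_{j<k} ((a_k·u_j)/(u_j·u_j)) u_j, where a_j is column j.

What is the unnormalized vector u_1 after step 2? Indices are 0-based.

Step 1: u_0 = a_0 = (2, 3).
Step 2: u_1 = a_1 − (2/13)·u_0 = (48/13, -32/13).

u_1 = (48/13, -32/13)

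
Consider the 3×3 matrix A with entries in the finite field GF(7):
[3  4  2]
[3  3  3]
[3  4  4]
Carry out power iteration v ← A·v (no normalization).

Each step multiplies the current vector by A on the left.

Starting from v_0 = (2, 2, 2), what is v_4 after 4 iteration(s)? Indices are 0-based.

v_4 = (0, 3, 1)

v_0 = (2, 2, 2).
v_1 = A·v_0 = (4, 4, 1).
v_2 = A·v_1 = (2, 6, 4).
v_3 = A·v_2 = (3, 1, 4).
v_4 = A·v_3 = (0, 3, 1).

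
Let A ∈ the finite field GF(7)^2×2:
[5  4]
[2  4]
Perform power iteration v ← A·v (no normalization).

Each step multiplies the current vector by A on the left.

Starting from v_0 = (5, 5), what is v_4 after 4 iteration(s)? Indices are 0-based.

v_0 = (5, 5).
v_1 = A·v_0 = (3, 2).
v_2 = A·v_1 = (2, 0).
v_3 = A·v_2 = (3, 4).
v_4 = A·v_3 = (3, 1).

v_4 = (3, 1)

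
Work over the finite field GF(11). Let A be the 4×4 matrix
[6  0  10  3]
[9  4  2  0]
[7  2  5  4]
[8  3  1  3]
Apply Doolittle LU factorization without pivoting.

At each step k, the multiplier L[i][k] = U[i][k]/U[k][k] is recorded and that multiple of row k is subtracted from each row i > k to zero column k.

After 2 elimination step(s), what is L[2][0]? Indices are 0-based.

Step 1: pivot at (0,0) is 6.
  row1 ← row1 − (7)·row0  ⇒  L[1][0]=7, U row1=(0, 4, 9, 1)
  row2 ← row2 − (3)·row0  ⇒  L[2][0]=3, U row2=(0, 2, 8, 6)
  row3 ← row3 − (5)·row0  ⇒  L[3][0]=5, U row3=(0, 3, 6, 10)
Step 2: pivot at (1,1) is 4.
  row2 ← row2 − (6)·row1  ⇒  L[2][1]=6, U row2=(0, 0, 9, 0)
  row3 ← row3 − (9)·row1  ⇒  L[3][1]=9, U row3=(0, 0, 2, 1)

L[2][0] = 3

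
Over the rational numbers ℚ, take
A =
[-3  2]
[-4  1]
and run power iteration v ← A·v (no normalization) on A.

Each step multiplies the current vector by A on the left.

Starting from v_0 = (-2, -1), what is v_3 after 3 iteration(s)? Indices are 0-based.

v_0 = (-2, -1).
v_1 = A·v_0 = (4, 7).
v_2 = A·v_1 = (2, -9).
v_3 = A·v_2 = (-24, -17).

v_3 = (-24, -17)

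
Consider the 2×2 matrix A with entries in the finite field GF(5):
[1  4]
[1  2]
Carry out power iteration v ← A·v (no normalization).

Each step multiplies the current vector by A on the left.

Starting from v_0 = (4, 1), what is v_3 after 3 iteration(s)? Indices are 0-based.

v_3 = (2, 2)

v_0 = (4, 1).
v_1 = A·v_0 = (3, 1).
v_2 = A·v_1 = (2, 0).
v_3 = A·v_2 = (2, 2).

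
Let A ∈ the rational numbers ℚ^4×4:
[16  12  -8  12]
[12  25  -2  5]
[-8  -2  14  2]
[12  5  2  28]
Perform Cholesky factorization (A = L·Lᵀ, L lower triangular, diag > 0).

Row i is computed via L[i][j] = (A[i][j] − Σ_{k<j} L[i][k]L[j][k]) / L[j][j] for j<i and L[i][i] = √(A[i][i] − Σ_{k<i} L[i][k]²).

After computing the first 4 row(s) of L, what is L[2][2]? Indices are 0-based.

Step 1: L[0][0] = √(16) = 4.
  L[1][0] = (12) / L[0][0] = 3.
Step 2: L[1][1] = √(16) = 4.
  L[2][0] = (-8) / L[0][0] = -2.
  L[2][1] = (4) / L[1][1] = 1.
Step 3: L[2][2] = √(9) = 3.
  L[3][0] = (12) / L[0][0] = 3.
  L[3][1] = (-4) / L[1][1] = -1.
  L[3][2] = (9) / L[2][2] = 3.
Step 4: L[3][3] = √(9) = 3.

L[2][2] = 3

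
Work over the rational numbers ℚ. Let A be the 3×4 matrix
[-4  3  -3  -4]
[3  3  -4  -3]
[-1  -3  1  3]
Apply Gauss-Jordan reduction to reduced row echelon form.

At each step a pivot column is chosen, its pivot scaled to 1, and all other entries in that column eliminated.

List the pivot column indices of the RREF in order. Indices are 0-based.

pivot columns: 0, 1, 2

step 1: normalize row 0 (÷-4) = (1, -3/4, 3/4, 1)
  row 1: subtract 3×row0 = (0, 21/4, -25/4, -6)
  row 2: subtract -1×row0 = (0, -15/4, 7/4, 4)
step 2: normalize row 1 (÷21/4) = (0, 1, -25/21, -8/7)
  row 0: subtract -3/4×row1 = (1, 0, -1/7, 1/7)
  row 2: subtract -15/4×row1 = (0, 0, -19/7, -2/7)
step 3: normalize row 2 (÷-19/7) = (0, 0, 1, 2/19)
  row 0: subtract -1/7×row2 = (1, 0, 0, 3/19)
  row 1: subtract -25/21×row2 = (0, 1, 0, -58/57)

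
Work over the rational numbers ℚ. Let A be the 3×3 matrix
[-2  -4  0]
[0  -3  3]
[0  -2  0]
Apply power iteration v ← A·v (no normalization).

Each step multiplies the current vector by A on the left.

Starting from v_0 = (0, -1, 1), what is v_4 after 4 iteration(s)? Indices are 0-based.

v_4 = (-224, 72, 0)

v_0 = (0, -1, 1).
v_1 = A·v_0 = (4, 6, 2).
v_2 = A·v_1 = (-32, -12, -12).
v_3 = A·v_2 = (112, 0, 24).
v_4 = A·v_3 = (-224, 72, 0).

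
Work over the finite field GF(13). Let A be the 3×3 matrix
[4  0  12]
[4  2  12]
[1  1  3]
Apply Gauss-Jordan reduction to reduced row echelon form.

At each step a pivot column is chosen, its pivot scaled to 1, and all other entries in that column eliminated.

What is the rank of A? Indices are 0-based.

rank = 2

step 1: normalize row 0 (÷4) = (1, 0, 3)
  row 1: subtract 4×row0 = (0, 2, 0)
  row 2: subtract 1×row0 = (0, 1, 0)
step 2: normalize row 1 (÷2) = (0, 1, 0)
  row 2: subtract 1×row1 = (0, 0, 0)
skip col 2 (zero from row 2)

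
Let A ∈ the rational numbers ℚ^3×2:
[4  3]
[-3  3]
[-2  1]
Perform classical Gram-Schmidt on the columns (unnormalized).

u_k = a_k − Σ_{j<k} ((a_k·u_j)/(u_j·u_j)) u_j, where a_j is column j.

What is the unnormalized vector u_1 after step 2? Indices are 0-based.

Step 1: u_0 = a_0 = (4, -3, -2).
Step 2: u_1 = a_1 − (1/29)·u_0 = (83/29, 90/29, 31/29).

u_1 = (83/29, 90/29, 31/29)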